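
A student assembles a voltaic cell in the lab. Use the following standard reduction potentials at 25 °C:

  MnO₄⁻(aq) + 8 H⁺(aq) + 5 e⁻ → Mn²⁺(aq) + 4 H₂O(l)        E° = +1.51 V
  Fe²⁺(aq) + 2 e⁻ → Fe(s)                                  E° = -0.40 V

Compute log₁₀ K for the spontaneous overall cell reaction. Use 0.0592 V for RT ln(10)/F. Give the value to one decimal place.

Cathode: MnO₄⁻/Mn²⁺; anode: Fe²⁺/Fe. E°cell = +1.91 V, n = 10.
log K = nE°cell / 0.0592 = (10)(+1.91) / 0.0592 = 322.6.

322.6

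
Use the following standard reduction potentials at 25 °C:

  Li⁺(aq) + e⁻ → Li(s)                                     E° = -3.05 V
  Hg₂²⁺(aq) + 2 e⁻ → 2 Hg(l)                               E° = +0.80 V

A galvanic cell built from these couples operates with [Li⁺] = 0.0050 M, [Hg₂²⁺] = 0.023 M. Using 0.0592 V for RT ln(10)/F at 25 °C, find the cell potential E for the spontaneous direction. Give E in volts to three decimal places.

Hg₂²⁺/Hg is the cathode (higher E°), Li⁺/Li the anode: E°cell = +0.80 − (-3.05) = +3.85 V, n = 2.
Overall: Hg₂²⁺(aq) + 2 Li(s) → 2 Hg(l) + 2 Li⁺(aq)
Q = [Li⁺]^2 / ([Hg₂²⁺]); log Q = -2.964.
E = E° − (0.0592/n) log Q = +3.85 − (0.0592/2)(-2.964) = +3.938 V.

+3.938 V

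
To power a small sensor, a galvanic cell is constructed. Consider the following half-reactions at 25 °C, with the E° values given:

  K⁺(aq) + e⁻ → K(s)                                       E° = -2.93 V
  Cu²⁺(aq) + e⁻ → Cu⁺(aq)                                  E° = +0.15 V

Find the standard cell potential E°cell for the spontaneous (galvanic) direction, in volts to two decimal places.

+3.08 V

The Cu²⁺/Cu⁺ couple has the higher reduction potential, so it is the cathode; K⁺/K is oxidised at the anode.
E°cell = E°(cathode) − E°(anode) = (+0.15) − (-2.93) = +3.08 V.
Since E°cell > 0, the reaction is spontaneous under standard conditions.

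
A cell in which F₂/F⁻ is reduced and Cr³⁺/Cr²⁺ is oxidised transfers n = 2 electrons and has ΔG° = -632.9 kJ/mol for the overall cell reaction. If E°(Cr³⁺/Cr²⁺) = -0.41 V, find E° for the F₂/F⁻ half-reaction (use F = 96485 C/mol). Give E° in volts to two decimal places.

E°cell = −ΔG°/(nF) = −(-632.9×10³)/((2)(96485)) = +3.280 V.
Since F₂/F⁻ is the cathode and Cr³⁺/Cr²⁺ the anode, E°cell = E°(F₂/F⁻) − E°(Cr³⁺/Cr²⁺).
So E°(F₂/F⁻) = E°cell + E°(Cr³⁺/Cr²⁺) = +3.280 + (-0.41) = +2.87 V.

+2.87 V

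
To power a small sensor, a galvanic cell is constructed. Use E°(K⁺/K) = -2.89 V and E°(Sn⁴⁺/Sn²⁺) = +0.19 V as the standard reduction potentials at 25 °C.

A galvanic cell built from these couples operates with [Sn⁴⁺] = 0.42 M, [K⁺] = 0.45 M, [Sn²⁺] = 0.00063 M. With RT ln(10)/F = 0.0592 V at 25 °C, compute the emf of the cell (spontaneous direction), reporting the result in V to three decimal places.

Sn⁴⁺/Sn²⁺ is the cathode (higher E°), K⁺/K the anode: E°cell = +0.19 − (-2.89) = +3.08 V, n = 2.
Overall: Sn⁴⁺(aq) + 2 K(s) → Sn²⁺(aq) + 2 K⁺(aq)
Q = [Sn²⁺]·[K⁺]^2 / ([Sn⁴⁺]); log Q = -3.517.
E = E° − (0.0592/n) log Q = +3.08 − (0.0592/2)(-3.517) = +3.184 V.

+3.184 V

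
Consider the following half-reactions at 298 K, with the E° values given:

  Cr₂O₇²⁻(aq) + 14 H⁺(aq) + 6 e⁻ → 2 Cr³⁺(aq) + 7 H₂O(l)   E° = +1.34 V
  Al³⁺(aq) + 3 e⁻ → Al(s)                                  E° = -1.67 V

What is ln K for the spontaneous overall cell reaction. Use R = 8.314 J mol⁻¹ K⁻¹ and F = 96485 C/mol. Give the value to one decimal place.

Cathode: Cr₂O₇²⁻/Cr³⁺; anode: Al³⁺/Al. E°cell = (+1.34) − (-1.67) = +3.01 V, with n = 6.
ΔG° = −nFE° = −RT ln K, so ln K = nFE°/(RT) = (6)(96485)(+3.01) / ((8.314)(298)) = 703.317.

703.3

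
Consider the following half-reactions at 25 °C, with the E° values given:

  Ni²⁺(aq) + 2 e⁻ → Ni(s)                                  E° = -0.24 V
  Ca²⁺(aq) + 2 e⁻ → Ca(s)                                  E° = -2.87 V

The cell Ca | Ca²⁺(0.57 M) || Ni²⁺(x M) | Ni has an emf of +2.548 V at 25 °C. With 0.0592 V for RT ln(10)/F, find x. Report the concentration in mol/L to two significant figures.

0.00097 M

Ni²⁺/Ni is the cathode, Ca²⁺/Ca the anode: E°cell = +2.63 V, n = 2.
Overall reaction: Ni²⁺(aq) + Ca(s) → Ni(s) + Ca²⁺(aq); Q = [Ca²⁺]^1/[Ni²⁺]^1.
From E = E° − (0.0592/n) log Q: log Q = (E° − E)·n/0.0592 = (+2.63 − (+2.548))·2/0.0592 = 2.7703.
So 1·log[Ni²⁺] = 1·log(0.57) − log Q = -0.2441 − (2.7703) = -3.0144; [Ni²⁺] = 10^(-3.0144) ≈ 0.00097 M.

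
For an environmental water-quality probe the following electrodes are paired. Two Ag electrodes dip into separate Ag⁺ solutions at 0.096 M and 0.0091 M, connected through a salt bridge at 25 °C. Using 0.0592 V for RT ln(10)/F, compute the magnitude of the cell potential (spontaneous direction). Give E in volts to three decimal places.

+0.061 V

For a concentration cell E°cell = 0. The 0.096 M side is the cathode (reduction is favoured where [Ag⁺] is higher).
With n = 1, E = −(0.0592/1) log([Ag⁺]ₐₙ/[Ag⁺]꜀ₐₜ) = −(0.0592/1) log(0.0091/0.096) = −(0.0592/1)(-1.023) = +0.061 V.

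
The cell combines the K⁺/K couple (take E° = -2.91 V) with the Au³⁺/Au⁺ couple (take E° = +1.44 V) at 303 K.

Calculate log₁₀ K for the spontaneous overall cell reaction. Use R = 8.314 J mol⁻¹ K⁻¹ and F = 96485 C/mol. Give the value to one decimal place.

144.7

Cathode: Au³⁺/Au⁺; anode: K⁺/K. E°cell = (+1.44) − (-2.91) = +4.35 V, with n = 2.
ΔG° = −nFE° = −RT ln K, so ln K = nFE°/(RT) = (2)(96485)(+4.35) / ((8.314)(303)) = 333.216.
log₁₀ K = 333.216 / ln 10 = 144.7.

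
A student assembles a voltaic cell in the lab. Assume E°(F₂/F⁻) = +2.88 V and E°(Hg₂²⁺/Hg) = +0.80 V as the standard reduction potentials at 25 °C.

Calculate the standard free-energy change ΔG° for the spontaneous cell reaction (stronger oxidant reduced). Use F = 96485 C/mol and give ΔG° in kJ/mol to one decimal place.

-401.4 kJ/mol

F₂/F⁻ (E° = +2.88 V) is the cathode; Hg₂²⁺/Hg (E° = +0.80 V) is the anode, so E°cell = +2.08 V.
Balancing electrons gives n = 2 (lcm of 2 and 2).
ΔG° = −nFE° = −(2)(96485)(+2.08) = -401,378 J = -401.4 kJ/mol.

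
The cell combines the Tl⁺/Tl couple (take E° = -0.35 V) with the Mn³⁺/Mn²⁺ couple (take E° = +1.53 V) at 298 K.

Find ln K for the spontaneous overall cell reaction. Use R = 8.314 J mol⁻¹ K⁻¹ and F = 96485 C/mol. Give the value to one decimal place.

Cathode: Mn³⁺/Mn²⁺; anode: Tl⁺/Tl. E°cell = (+1.53) − (-0.35) = +1.88 V, with n = 1.
ΔG° = −nFE° = −RT ln K, so ln K = nFE°/(RT) = (1)(96485)(+1.88) / ((8.314)(298)) = 73.214.

73.2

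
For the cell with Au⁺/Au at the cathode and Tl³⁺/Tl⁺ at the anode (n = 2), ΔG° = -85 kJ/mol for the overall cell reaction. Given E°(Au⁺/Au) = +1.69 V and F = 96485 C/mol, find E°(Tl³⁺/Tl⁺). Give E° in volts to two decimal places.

+1.25 V

E°cell = −ΔG°/(nF) = −(-85×10³)/((2)(96485)) = +0.440 V.
Since Au⁺/Au is the cathode and Tl³⁺/Tl⁺ the anode, E°cell = E°(Au⁺/Au) − E°(Tl³⁺/Tl⁺).
So E°(Tl³⁺/Tl⁺) = E°(Au⁺/Au) − E°cell = (+1.69) − (+0.440) = +1.25 V.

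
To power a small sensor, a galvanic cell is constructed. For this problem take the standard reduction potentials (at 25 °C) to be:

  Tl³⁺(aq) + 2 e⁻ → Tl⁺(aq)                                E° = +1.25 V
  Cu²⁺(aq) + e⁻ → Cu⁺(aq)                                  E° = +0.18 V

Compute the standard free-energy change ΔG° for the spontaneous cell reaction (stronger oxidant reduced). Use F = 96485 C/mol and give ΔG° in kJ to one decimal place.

-206.5 kJ

Tl³⁺/Tl⁺ (E° = +1.25 V) is the cathode; Cu²⁺/Cu⁺ (E° = +0.18 V) is the anode, so E°cell = +1.07 V.
Balancing electrons gives n = 2 (lcm of 2 and 1).
ΔG° = −nFE° = −(2)(96485)(+1.07) = -206,478 J = -206.5 kJ.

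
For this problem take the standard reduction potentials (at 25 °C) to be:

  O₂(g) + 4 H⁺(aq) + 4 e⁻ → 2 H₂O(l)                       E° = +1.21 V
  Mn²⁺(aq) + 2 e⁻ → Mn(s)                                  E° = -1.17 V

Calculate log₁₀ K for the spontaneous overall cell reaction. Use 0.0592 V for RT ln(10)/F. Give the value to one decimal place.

Cathode: O₂/H₂O; anode: Mn²⁺/Mn. E°cell = +2.38 V, n = 4.
log K = nE°cell / 0.0592 = (4)(+2.38) / 0.0592 = 160.8.

160.8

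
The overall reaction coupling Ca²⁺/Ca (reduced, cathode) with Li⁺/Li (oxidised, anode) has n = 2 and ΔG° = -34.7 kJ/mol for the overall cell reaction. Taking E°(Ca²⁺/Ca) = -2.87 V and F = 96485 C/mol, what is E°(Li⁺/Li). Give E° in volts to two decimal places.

E°cell = −ΔG°/(nF) = −(-34.7×10³)/((2)(96485)) = +0.180 V.
Since Ca²⁺/Ca is the cathode and Li⁺/Li the anode, E°cell = E°(Ca²⁺/Ca) − E°(Li⁺/Li).
So E°(Li⁺/Li) = E°(Ca²⁺/Ca) − E°cell = (-2.87) − (+0.180) = -3.05 V.

-3.05 V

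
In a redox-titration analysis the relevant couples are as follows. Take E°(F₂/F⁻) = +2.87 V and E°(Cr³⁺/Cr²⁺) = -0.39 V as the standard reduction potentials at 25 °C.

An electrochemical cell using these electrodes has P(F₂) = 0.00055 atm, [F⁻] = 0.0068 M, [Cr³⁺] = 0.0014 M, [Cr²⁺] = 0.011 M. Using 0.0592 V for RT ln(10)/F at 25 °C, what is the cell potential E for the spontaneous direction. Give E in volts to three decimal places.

+3.345 V

F₂/F⁻ is the cathode (higher E°), Cr³⁺/Cr²⁺ the anode: E°cell = +2.87 − (-0.39) = +3.26 V, n = 2.
Overall: F₂(g) + 2 Cr²⁺(aq) → 2 F⁻(aq) + 2 Cr³⁺(aq)
Q = [F⁻]^2·[Cr³⁺]^2 / (P(F₂)·[Cr²⁺]^2); log Q = -2.866.
E = E° − (0.0592/n) log Q = +3.26 − (0.0592/2)(-2.866) = +3.345 V.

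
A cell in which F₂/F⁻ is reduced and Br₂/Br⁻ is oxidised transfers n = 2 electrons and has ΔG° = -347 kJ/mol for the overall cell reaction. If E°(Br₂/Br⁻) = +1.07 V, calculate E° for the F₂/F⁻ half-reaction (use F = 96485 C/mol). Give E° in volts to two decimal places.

+2.87 V

E°cell = −ΔG°/(nF) = −(-347×10³)/((2)(96485)) = +1.798 V.
Since F₂/F⁻ is the cathode and Br₂/Br⁻ the anode, E°cell = E°(F₂/F⁻) − E°(Br₂/Br⁻).
So E°(F₂/F⁻) = E°cell + E°(Br₂/Br⁻) = +1.798 + (+1.07) = +2.87 V.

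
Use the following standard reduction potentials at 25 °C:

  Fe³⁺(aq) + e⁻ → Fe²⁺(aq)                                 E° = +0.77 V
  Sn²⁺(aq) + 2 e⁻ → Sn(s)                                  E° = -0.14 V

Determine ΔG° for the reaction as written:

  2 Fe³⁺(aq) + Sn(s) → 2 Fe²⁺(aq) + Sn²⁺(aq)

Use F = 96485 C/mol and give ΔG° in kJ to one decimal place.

-175.6 kJ

As written, Fe³⁺/Fe²⁺ is reduced (cathode) and Sn²⁺/Sn is oxidised (anode), so E°cell = (+0.77) − (-0.14) = +0.91 V.
Balancing electrons gives n = 2.
ΔG° = −nFE° = −(2)(96485)(+0.91) = -175,603 J = -175.6 kJ.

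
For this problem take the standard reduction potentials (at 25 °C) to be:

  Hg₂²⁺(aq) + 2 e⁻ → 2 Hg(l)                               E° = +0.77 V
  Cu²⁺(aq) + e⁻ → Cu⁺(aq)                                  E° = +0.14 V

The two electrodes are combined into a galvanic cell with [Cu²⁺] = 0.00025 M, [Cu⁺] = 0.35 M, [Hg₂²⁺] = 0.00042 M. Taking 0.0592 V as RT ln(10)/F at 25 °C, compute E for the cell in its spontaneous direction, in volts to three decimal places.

+0.716 V

Hg₂²⁺/Hg is the cathode (higher E°), Cu²⁺/Cu⁺ the anode: E°cell = +0.77 − (+0.14) = +0.63 V, n = 2.
Overall: Hg₂²⁺(aq) + 2 Cu⁺(aq) → 2 Hg(l) + 2 Cu²⁺(aq)
Q = [Cu²⁺]^2 / ([Hg₂²⁺]·[Cu⁺]^2); log Q = -2.916.
E = E° − (0.0592/n) log Q = +0.63 − (0.0592/2)(-2.916) = +0.716 V.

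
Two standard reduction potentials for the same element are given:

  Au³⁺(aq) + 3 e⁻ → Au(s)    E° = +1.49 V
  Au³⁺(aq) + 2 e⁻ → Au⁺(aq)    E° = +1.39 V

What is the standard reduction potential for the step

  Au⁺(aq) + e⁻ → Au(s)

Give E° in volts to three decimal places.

+1.690 V

Sequential free energies add, so n₃E°₃ = n₁E°₁ + n₂E°₂.
With n₃ = 3, and the known step contributing 2×(+1.39) V, the unknown satisfies 1·E° = 3×(+1.49) − 2×(+1.39) = +1.690.
E° = +1.690 / 1 = +1.690 V.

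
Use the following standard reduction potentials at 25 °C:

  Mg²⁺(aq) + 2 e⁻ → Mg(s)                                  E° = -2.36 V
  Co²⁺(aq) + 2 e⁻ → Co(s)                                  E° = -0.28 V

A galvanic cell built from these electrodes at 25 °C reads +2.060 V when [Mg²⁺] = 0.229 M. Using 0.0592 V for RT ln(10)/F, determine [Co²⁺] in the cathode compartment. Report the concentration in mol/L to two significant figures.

0.048 M

Co²⁺/Co is the cathode, Mg²⁺/Mg the anode: E°cell = +2.08 V, n = 2.
Overall reaction: Co²⁺(aq) + Mg(s) → Co(s) + Mg²⁺(aq); Q = [Mg²⁺]^1/[Co²⁺]^1.
From E = E° − (0.0592/n) log Q: log Q = (E° − E)·n/0.0592 = (+2.08 − (+2.060))·2/0.0592 = 0.6757.
So 1·log[Co²⁺] = 1·log(0.229) − log Q = -0.6402 − (0.6757) = -1.3159; [Co²⁺] = 10^(-1.3159) ≈ 0.048 M.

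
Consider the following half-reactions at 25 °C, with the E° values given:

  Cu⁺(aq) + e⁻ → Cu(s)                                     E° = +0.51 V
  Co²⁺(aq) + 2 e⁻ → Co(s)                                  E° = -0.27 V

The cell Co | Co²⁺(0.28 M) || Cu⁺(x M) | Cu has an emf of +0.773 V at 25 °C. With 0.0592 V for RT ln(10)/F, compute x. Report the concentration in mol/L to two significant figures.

0.40 M

Cu⁺/Cu is the cathode, Co²⁺/Co the anode: E°cell = +0.78 V, n = 2.
Overall reaction: 2 Cu⁺(aq) + Co(s) → 2 Cu(s) + Co²⁺(aq); Q = [Co²⁺]^1/[Cu⁺]^2.
From E = E° − (0.0592/n) log Q: log Q = (E° − E)·n/0.0592 = (+0.78 − (+0.773))·2/0.0592 = 0.2365.
So 2·log[Cu⁺] = 1·log(0.28) − log Q = -0.5528 − (0.2365) = -0.7893; log[Cu⁺] = -0.7893 / 2 = -0.3947; [Cu⁺] = 10^(-0.3947) ≈ 0.40 M.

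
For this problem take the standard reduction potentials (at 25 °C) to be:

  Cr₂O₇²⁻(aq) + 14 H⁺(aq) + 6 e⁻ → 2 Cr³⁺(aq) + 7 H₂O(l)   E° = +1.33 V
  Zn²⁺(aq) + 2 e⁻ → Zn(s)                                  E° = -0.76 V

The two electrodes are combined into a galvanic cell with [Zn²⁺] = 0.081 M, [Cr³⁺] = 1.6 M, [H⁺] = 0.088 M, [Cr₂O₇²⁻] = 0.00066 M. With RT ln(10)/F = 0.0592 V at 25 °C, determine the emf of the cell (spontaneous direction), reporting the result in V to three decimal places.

+1.941 V

Cr₂O₇²⁻/Cr³⁺ is the cathode (higher E°), Zn²⁺/Zn the anode: E°cell = +1.33 − (-0.76) = +2.09 V, n = 6.
Overall: Cr₂O₇²⁻(aq) + 14 H⁺(aq) + 3 Zn(s) → 2 Cr³⁺(aq) + 7 H₂O(l) + 3 Zn²⁺(aq)
Q = [Cr³⁺]^2·[Zn²⁺]^3 / ([Cr₂O₇²⁻]·[H⁺]^14); log Q = 15.091.
E = E° − (0.0592/n) log Q = +2.09 − (0.0592/6)(15.091) = +1.941 V.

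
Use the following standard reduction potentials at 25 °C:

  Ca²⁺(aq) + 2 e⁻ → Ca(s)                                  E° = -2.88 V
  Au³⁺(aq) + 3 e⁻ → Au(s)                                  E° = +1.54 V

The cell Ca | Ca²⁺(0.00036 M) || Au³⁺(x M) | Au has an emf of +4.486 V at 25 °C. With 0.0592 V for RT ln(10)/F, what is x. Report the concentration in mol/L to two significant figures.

Au³⁺/Au is the cathode, Ca²⁺/Ca the anode: E°cell = +4.42 V, n = 6.
Overall reaction: 2 Au³⁺(aq) + 3 Ca(s) → 2 Au(s) + 3 Ca²⁺(aq); Q = [Ca²⁺]^3/[Au³⁺]^2.
From E = E° − (0.0592/n) log Q: log Q = (E° − E)·n/0.0592 = (+4.42 − (+4.486))·6/0.0592 = -6.6892.
So 2·log[Au³⁺] = 3·log(0.00036) − log Q = -10.3311 − (-6.6892) = -3.6419; log[Au³⁺] = -3.6419 / 2 = -1.8210; [Au³⁺] = 10^(-1.8210) ≈ 0.015 M.

0.015 M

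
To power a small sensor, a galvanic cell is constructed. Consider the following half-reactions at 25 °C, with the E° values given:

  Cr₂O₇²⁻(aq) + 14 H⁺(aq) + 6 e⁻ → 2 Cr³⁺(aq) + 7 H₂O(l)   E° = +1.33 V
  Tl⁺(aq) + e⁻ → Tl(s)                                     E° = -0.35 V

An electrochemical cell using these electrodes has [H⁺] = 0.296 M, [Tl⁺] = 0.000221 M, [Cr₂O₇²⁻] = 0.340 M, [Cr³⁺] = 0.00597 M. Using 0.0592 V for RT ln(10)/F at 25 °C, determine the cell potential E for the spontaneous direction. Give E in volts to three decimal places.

Cr₂O₇²⁻/Cr³⁺ is the cathode (higher E°), Tl⁺/Tl the anode: E°cell = +1.33 − (-0.35) = +1.68 V, n = 6.
Overall: Cr₂O₇²⁻(aq) + 14 H⁺(aq) + 6 Tl(s) → 2 Cr³⁺(aq) + 7 H₂O(l) + 6 Tl⁺(aq)
Q = [Cr³⁺]^2·[Tl⁺]^6 / ([Cr₂O₇²⁻]·[H⁺]^14); log Q = -18.511.
E = E° − (0.0592/n) log Q = +1.68 − (0.0592/6)(-18.511) = +1.863 V.

+1.863 V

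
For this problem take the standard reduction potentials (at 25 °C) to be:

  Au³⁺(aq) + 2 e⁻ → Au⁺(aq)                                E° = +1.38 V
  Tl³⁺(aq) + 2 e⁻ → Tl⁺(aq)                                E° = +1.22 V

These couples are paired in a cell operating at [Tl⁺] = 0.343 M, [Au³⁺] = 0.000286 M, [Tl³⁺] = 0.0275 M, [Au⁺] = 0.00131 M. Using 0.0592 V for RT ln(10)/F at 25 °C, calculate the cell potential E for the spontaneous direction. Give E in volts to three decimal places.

Au³⁺/Au⁺ is the cathode (higher E°), Tl³⁺/Tl⁺ the anode: E°cell = +1.38 − (+1.22) = +0.16 V, n = 2.
Overall: Au³⁺(aq) + Tl⁺(aq) → Au⁺(aq) + Tl³⁺(aq)
Q = [Au⁺]·[Tl³⁺] / ([Au³⁺]·[Tl⁺]); log Q = -0.435.
E = E° − (0.0592/n) log Q = +0.16 − (0.0592/2)(-0.435) = +0.173 V.

+0.173 V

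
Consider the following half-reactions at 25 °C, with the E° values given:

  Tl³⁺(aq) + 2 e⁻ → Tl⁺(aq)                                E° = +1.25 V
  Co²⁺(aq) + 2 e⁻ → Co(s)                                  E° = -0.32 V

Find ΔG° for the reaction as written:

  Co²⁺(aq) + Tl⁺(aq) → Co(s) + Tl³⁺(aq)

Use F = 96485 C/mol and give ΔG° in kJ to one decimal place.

As written, Co²⁺/Co is reduced (cathode) and Tl³⁺/Tl⁺ is oxidised (anode), so E°cell = (-0.32) − (+1.25) = -1.57 V.
Balancing electrons gives n = 2.
ΔG° = −nFE° = −(2)(96485)(-1.57) = 302,963 J = +303.0 kJ.

+303.0 kJ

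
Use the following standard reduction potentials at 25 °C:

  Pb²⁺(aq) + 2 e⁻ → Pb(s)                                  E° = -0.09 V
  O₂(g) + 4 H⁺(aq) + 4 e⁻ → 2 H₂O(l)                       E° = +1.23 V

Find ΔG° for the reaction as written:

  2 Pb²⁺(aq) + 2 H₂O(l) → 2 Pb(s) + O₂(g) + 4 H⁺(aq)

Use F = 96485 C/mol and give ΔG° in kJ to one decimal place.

+509.4 kJ

As written, Pb²⁺/Pb is reduced (cathode) and O₂/H₂O is oxidised (anode), so E°cell = (-0.09) − (+1.23) = -1.32 V.
Balancing electrons gives n = 4.
ΔG° = −nFE° = −(4)(96485)(-1.32) = 509,441 J = +509.4 kJ.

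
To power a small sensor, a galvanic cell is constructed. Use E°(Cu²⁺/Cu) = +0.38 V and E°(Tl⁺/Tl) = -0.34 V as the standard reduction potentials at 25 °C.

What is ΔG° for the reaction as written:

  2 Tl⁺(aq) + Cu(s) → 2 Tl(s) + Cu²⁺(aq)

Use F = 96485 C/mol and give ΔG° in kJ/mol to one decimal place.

As written, Tl⁺/Tl is reduced (cathode) and Cu²⁺/Cu is oxidised (anode), so E°cell = (-0.34) − (+0.38) = -0.72 V.
Balancing electrons gives n = 2.
ΔG° = −nFE° = −(2)(96485)(-0.72) = 138,938 J = +138.9 kJ/mol.

+138.9 kJ/mol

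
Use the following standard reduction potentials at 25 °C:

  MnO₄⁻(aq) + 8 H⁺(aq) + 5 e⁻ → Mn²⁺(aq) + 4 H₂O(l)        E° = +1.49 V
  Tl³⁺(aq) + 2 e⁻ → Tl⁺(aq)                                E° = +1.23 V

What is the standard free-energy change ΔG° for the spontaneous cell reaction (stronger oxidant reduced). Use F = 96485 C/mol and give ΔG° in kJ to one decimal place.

-250.9 kJ

MnO₄⁻/Mn²⁺ (E° = +1.49 V) is the cathode; Tl³⁺/Tl⁺ (E° = +1.23 V) is the anode, so E°cell = +0.26 V.
Balancing electrons gives n = 10 (lcm of 5 and 2).
ΔG° = −nFE° = −(10)(96485)(+0.26) = -250,861 J = -250.9 kJ.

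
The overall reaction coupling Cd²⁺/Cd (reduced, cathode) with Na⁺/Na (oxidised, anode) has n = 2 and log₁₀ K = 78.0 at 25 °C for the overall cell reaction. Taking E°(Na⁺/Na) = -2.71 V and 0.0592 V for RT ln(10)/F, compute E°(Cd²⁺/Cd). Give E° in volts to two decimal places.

-0.40 V

E°cell = (0.0592/n)·log K = (0.0592/2)(78.0) = +2.309 V.
Since Cd²⁺/Cd is the cathode and Na⁺/Na the anode, E°cell = E°(Cd²⁺/Cd) − E°(Na⁺/Na).
So E°(Cd²⁺/Cd) = E°cell + E°(Na⁺/Na) = +2.309 + (-2.71) = -0.40 V.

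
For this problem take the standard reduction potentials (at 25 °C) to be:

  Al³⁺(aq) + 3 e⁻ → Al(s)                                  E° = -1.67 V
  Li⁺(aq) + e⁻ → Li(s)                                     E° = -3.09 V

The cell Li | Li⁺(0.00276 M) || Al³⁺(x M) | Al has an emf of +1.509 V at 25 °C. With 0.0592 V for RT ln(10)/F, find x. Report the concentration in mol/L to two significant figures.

0.00068 M

Al³⁺/Al is the cathode, Li⁺/Li the anode: E°cell = +1.42 V, n = 3.
Overall reaction: Al³⁺(aq) + 3 Li(s) → Al(s) + 3 Li⁺(aq); Q = [Li⁺]^3/[Al³⁺]^1.
From E = E° − (0.0592/n) log Q: log Q = (E° − E)·n/0.0592 = (+1.42 − (+1.509))·3/0.0592 = -4.5101.
So 1·log[Al³⁺] = 3·log(0.00276) − log Q = -7.6773 − (-4.5101) = -3.1672; [Al³⁺] = 10^(-3.1672) ≈ 0.00068 M.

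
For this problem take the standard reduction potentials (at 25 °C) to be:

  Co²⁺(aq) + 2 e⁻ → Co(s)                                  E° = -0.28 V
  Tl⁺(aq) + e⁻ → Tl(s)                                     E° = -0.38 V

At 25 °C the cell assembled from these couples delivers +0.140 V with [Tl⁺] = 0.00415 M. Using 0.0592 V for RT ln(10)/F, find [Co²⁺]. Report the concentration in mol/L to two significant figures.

Co²⁺/Co is the cathode, Tl⁺/Tl the anode: E°cell = +0.10 V, n = 2.
Overall reaction: Co²⁺(aq) + 2 Tl(s) → Co(s) + 2 Tl⁺(aq); Q = [Tl⁺]^2/[Co²⁺]^1.
From E = E° − (0.0592/n) log Q: log Q = (E° − E)·n/0.0592 = (+0.10 − (+0.140))·2/0.0592 = -1.3514.
So 1·log[Co²⁺] = 2·log(0.00415) − log Q = -4.7639 − (-1.3514) = -3.4125; [Co²⁺] = 10^(-3.4125) ≈ 0.00039 M.

0.00039 M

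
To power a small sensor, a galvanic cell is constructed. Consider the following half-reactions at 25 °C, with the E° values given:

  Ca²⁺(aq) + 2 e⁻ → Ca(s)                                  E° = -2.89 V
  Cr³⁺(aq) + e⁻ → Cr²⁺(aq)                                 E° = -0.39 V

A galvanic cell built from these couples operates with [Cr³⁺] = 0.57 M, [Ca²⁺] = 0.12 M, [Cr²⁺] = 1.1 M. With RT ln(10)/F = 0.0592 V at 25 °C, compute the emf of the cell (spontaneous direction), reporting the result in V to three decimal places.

Cr³⁺/Cr²⁺ is the cathode (higher E°), Ca²⁺/Ca the anode: E°cell = -0.39 − (-2.89) = +2.50 V, n = 2.
Overall: 2 Cr³⁺(aq) + Ca(s) → 2 Cr²⁺(aq) + Ca²⁺(aq)
Q = [Cr²⁺]^2·[Ca²⁺] / ([Cr³⁺]^2); log Q = -0.350.
E = E° − (0.0592/n) log Q = +2.50 − (0.0592/2)(-0.350) = +2.510 V.

+2.510 V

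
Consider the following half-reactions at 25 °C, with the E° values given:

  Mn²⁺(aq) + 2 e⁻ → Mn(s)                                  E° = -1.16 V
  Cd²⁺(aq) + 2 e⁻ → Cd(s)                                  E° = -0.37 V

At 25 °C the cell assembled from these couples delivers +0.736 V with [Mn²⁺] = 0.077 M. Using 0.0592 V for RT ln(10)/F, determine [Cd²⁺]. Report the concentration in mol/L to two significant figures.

Cd²⁺/Cd is the cathode, Mn²⁺/Mn the anode: E°cell = +0.79 V, n = 2.
Overall reaction: Cd²⁺(aq) + Mn(s) → Cd(s) + Mn²⁺(aq); Q = [Mn²⁺]^1/[Cd²⁺]^1.
From E = E° − (0.0592/n) log Q: log Q = (E° − E)·n/0.0592 = (+0.79 − (+0.736))·2/0.0592 = 1.8243.
So 1·log[Cd²⁺] = 1·log(0.077) − log Q = -1.1135 − (1.8243) = -2.9378; [Cd²⁺] = 10^(-2.9378) ≈ 0.0012 M.

0.0012 M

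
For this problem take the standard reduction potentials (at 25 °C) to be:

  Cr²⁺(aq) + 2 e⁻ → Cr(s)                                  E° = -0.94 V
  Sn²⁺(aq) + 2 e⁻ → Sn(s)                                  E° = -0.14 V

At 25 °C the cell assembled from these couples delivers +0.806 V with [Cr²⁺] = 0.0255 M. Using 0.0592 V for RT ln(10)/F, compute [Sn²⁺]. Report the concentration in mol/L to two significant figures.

0.041 M

Sn²⁺/Sn is the cathode, Cr²⁺/Cr the anode: E°cell = +0.80 V, n = 2.
Overall reaction: Sn²⁺(aq) + Cr(s) → Sn(s) + Cr²⁺(aq); Q = [Cr²⁺]^1/[Sn²⁺]^1.
From E = E° − (0.0592/n) log Q: log Q = (E° − E)·n/0.0592 = (+0.80 − (+0.806))·2/0.0592 = -0.2027.
So 1·log[Sn²⁺] = 1·log(0.0255) − log Q = -1.5935 − (-0.2027) = -1.3908; [Sn²⁺] = 10^(-1.3908) ≈ 0.041 M.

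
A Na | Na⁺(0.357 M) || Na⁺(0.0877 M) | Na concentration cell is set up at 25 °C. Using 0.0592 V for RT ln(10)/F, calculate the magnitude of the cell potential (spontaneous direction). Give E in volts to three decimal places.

+0.036 V

For a concentration cell E°cell = 0. The 0.357 M side is the cathode (reduction is favoured where [Na⁺] is higher).
With n = 1, E = −(0.0592/1) log([Na⁺]ₐₙ/[Na⁺]꜀ₐₜ) = −(0.0592/1) log(0.0877/0.357) = −(0.0592/1)(-0.610) = +0.036 V.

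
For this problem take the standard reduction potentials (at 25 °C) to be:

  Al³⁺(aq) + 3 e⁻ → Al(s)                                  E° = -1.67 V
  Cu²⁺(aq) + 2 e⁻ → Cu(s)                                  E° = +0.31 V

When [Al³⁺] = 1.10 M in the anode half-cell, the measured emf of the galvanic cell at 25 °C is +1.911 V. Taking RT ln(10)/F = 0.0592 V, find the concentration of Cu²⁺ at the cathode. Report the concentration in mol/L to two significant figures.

0.0050 M

Cu²⁺/Cu is the cathode, Al³⁺/Al the anode: E°cell = +1.98 V, n = 6.
Overall reaction: 3 Cu²⁺(aq) + 2 Al(s) → 3 Cu(s) + 2 Al³⁺(aq); Q = [Al³⁺]^2/[Cu²⁺]^3.
From E = E° − (0.0592/n) log Q: log Q = (E° − E)·n/0.0592 = (+1.98 − (+1.911))·6/0.0592 = 6.9932.
So 3·log[Cu²⁺] = 2·log(1.1) − log Q = 0.0828 − (6.9932) = -6.9104; log[Cu²⁺] = -6.9104 / 3 = -2.3035; [Cu²⁺] = 10^(-2.3035) ≈ 0.0050 M.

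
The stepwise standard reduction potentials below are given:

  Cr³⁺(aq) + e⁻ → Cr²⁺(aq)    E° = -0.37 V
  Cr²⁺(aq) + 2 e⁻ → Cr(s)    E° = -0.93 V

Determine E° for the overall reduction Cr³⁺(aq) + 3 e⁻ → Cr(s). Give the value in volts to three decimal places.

-0.743 V

Adding the free-energy changes (−nFE°) of the two steps gives −n₃FE°₃ = −n₁FE°₁ − n₂FE°₂.
E°₃ = (1×-0.37 + 2×-0.93) / 3 = (-2.230) / 3 = -0.743 V.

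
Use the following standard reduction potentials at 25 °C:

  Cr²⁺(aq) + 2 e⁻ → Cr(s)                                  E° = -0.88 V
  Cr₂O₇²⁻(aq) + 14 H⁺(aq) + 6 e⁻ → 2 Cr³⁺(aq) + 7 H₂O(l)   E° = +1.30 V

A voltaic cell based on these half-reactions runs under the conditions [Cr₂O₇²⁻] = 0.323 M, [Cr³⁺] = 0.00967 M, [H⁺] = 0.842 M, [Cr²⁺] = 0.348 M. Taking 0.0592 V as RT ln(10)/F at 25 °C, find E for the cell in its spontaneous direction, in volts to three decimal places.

+2.218 V

Cr₂O₇²⁻/Cr³⁺ is the cathode (higher E°), Cr²⁺/Cr the anode: E°cell = +1.30 − (-0.88) = +2.18 V, n = 6.
Overall: Cr₂O₇²⁻(aq) + 14 H⁺(aq) + 3 Cr(s) → 2 Cr³⁺(aq) + 7 H₂O(l) + 3 Cr²⁺(aq)
Q = [Cr³⁺]^2·[Cr²⁺]^3 / ([Cr₂O₇²⁻]·[H⁺]^14); log Q = -3.868.
E = E° − (0.0592/n) log Q = +2.18 − (0.0592/6)(-3.868) = +2.218 V.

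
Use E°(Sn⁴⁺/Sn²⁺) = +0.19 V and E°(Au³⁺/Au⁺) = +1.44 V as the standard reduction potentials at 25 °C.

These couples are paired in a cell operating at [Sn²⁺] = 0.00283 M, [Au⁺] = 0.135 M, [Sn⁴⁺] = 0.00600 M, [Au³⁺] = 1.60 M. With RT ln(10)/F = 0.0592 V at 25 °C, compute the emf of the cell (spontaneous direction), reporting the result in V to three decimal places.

+1.272 V

Au³⁺/Au⁺ is the cathode (higher E°), Sn⁴⁺/Sn²⁺ the anode: E°cell = +1.44 − (+0.19) = +1.25 V, n = 2.
Overall: Au³⁺(aq) + Sn²⁺(aq) → Au⁺(aq) + Sn⁴⁺(aq)
Q = [Au⁺]·[Sn⁴⁺] / ([Au³⁺]·[Sn²⁺]); log Q = -0.747.
E = E° − (0.0592/n) log Q = +1.25 − (0.0592/2)(-0.747) = +1.272 V.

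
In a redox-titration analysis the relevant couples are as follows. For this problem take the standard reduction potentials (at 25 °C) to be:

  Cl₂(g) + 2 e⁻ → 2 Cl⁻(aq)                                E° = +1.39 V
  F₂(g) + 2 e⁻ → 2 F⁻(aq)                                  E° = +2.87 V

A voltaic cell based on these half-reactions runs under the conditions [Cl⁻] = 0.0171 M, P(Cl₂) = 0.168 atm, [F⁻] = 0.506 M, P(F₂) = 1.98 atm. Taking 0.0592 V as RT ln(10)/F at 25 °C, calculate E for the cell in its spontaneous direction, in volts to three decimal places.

F₂/F⁻ is the cathode (higher E°), Cl₂/Cl⁻ the anode: E°cell = +2.87 − (+1.39) = +1.48 V, n = 2.
Overall: F₂(g) + 2 Cl⁻(aq) → 2 F⁻(aq) + Cl₂(g)
Q = [F⁻]^2·P(Cl₂) / (P(F₂)·[Cl⁻]^2); log Q = 1.871.
E = E° − (0.0592/n) log Q = +1.48 − (0.0592/2)(1.871) = +1.425 V.

+1.425 V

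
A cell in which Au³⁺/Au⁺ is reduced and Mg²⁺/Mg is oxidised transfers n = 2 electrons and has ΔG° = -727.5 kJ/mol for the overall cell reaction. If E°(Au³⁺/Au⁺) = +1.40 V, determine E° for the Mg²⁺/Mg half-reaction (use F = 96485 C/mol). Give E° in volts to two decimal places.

-2.37 V

E°cell = −ΔG°/(nF) = −(-727.5×10³)/((2)(96485)) = +3.770 V.
Since Au³⁺/Au⁺ is the cathode and Mg²⁺/Mg the anode, E°cell = E°(Au³⁺/Au⁺) − E°(Mg²⁺/Mg).
So E°(Mg²⁺/Mg) = E°(Au³⁺/Au⁺) − E°cell = (+1.40) − (+3.770) = -2.37 V.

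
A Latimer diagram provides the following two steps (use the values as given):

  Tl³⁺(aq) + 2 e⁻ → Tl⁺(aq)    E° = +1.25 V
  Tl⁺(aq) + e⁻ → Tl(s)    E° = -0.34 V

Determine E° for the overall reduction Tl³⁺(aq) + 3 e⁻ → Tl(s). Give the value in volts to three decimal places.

+0.720 V

Since ΔG° = −nFE° is additive over sequential reductions, n₃E°₃ = n₁E°₁ + n₂E°₂.
E°₃ = (2×+1.25 + 1×-0.34) / 3 = (+2.160) / 3 = +0.720 V.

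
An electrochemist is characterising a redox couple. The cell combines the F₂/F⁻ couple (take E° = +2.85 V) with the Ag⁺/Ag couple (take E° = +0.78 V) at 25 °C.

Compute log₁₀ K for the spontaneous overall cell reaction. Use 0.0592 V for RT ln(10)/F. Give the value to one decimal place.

Cathode: F₂/F⁻; anode: Ag⁺/Ag. E°cell = +2.07 V, n = 2.
log K = nE°cell / 0.0592 = (2)(+2.07) / 0.0592 = 69.9.

69.9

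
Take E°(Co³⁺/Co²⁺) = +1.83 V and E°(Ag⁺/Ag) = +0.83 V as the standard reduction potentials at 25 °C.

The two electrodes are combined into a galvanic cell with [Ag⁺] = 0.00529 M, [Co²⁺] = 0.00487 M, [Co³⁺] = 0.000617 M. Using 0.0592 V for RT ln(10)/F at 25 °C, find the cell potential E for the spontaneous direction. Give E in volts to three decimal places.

Co³⁺/Co²⁺ is the cathode (higher E°), Ag⁺/Ag the anode: E°cell = +1.83 − (+0.83) = +1.00 V, n = 1.
Overall: Co³⁺(aq) + Ag(s) → Co²⁺(aq) + Ag⁺(aq)
Q = [Co²⁺]·[Ag⁺] / ([Co³⁺]); log Q = -1.379.
E = E° − (0.0592/n) log Q = +1.00 − (0.0592/1)(-1.379) = +1.082 V.

+1.082 V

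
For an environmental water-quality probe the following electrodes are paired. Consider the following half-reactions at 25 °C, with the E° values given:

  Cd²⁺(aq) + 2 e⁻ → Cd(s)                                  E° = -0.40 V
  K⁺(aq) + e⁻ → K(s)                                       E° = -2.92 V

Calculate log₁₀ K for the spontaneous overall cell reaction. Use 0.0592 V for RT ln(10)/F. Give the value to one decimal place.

85.1

Cathode: Cd²⁺/Cd; anode: K⁺/K. E°cell = +2.52 V, n = 2.
log K = nE°cell / 0.0592 = (2)(+2.52) / 0.0592 = 85.1.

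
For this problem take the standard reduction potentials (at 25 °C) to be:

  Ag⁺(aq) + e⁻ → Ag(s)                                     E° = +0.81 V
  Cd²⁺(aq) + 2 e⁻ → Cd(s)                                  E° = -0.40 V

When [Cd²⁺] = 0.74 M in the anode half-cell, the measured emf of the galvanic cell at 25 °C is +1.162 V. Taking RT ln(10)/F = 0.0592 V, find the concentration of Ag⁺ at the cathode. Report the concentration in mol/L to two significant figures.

0.13 M

Ag⁺/Ag is the cathode, Cd²⁺/Cd the anode: E°cell = +1.21 V, n = 2.
Overall reaction: 2 Ag⁺(aq) + Cd(s) → 2 Ag(s) + Cd²⁺(aq); Q = [Cd²⁺]^1/[Ag⁺]^2.
From E = E° − (0.0592/n) log Q: log Q = (E° − E)·n/0.0592 = (+1.21 − (+1.162))·2/0.0592 = 1.6216.
So 2·log[Ag⁺] = 1·log(0.74) − log Q = -0.1308 − (1.6216) = -1.7524; log[Ag⁺] = -1.7524 / 2 = -0.8762; [Ag⁺] = 10^(-0.8762) ≈ 0.13 M.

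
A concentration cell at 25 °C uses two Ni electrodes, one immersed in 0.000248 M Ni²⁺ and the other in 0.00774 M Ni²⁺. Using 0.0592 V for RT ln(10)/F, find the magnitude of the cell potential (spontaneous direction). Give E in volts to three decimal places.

For a concentration cell E°cell = 0. The 0.00774 M side is the cathode (reduction is favoured where [Ni²⁺] is higher).
With n = 2, E = −(0.0592/2) log([Ni²⁺]ₐₙ/[Ni²⁺]꜀ₐₜ) = −(0.0592/2) log(0.000248/0.00774) = −(0.0592/2)(-1.494) = +0.044 V.

+0.044 V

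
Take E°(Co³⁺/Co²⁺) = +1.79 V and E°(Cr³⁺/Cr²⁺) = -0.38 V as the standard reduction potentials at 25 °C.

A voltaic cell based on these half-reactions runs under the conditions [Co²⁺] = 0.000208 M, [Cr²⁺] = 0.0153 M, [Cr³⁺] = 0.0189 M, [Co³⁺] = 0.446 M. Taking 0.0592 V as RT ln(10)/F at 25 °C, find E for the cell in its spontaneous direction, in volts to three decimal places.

Co³⁺/Co²⁺ is the cathode (higher E°), Cr³⁺/Cr²⁺ the anode: E°cell = +1.79 − (-0.38) = +2.17 V, n = 1.
Overall: Co³⁺(aq) + Cr²⁺(aq) → Co²⁺(aq) + Cr³⁺(aq)
Q = [Co²⁺]·[Cr³⁺] / ([Co³⁺]·[Cr²⁺]); log Q = -3.240.
E = E° − (0.0592/n) log Q = +2.17 − (0.0592/1)(-3.240) = +2.362 V.

+2.362 V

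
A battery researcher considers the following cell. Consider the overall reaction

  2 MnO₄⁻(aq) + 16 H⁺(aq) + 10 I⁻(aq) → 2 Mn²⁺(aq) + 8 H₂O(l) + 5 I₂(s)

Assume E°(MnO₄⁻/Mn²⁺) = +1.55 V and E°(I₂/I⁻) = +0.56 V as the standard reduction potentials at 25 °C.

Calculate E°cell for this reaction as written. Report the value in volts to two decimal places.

The MnO₄⁻/Mn²⁺ couple has the higher reduction potential, so it is the cathode; I₂/I⁻ is oxidised at the anode.
E°cell = E°(cathode) − E°(anode) = (+1.55) − (+0.56) = +0.99 V.

+0.99 V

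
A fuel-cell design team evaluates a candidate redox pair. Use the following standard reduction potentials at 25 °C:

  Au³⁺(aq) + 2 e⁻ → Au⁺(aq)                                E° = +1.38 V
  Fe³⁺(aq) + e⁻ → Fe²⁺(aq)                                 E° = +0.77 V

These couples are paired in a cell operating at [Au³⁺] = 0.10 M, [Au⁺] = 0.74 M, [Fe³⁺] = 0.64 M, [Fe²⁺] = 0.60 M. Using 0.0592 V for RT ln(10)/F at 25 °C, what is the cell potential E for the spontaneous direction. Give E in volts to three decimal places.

Au³⁺/Au⁺ is the cathode (higher E°), Fe³⁺/Fe²⁺ the anode: E°cell = +1.38 − (+0.77) = +0.61 V, n = 2.
Overall: Au³⁺(aq) + 2 Fe²⁺(aq) → Au⁺(aq) + 2 Fe³⁺(aq)
Q = [Au⁺]·[Fe³⁺]^2 / ([Au³⁺]·[Fe²⁺]^2); log Q = 0.925.
E = E° − (0.0592/n) log Q = +0.61 − (0.0592/2)(0.925) = +0.583 V.

+0.583 V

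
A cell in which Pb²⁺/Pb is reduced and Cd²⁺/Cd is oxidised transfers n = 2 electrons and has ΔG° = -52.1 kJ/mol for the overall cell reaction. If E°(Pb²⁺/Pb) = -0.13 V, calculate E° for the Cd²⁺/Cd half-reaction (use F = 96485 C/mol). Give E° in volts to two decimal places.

E°cell = −ΔG°/(nF) = −(-52.1×10³)/((2)(96485)) = +0.270 V.
Since Pb²⁺/Pb is the cathode and Cd²⁺/Cd the anode, E°cell = E°(Pb²⁺/Pb) − E°(Cd²⁺/Cd).
So E°(Cd²⁺/Cd) = E°(Pb²⁺/Pb) − E°cell = (-0.13) − (+0.270) = -0.40 V.

-0.40 V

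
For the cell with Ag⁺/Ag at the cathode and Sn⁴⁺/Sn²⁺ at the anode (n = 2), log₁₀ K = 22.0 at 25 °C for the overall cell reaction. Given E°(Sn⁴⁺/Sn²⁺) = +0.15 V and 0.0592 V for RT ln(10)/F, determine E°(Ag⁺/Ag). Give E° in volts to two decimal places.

E°cell = (0.0592/n)·log K = (0.0592/2)(22.0) = +0.651 V.
Since Ag⁺/Ag is the cathode and Sn⁴⁺/Sn²⁺ the anode, E°cell = E°(Ag⁺/Ag) − E°(Sn⁴⁺/Sn²⁺).
So E°(Ag⁺/Ag) = E°cell + E°(Sn⁴⁺/Sn²⁺) = +0.651 + (+0.15) = +0.80 V.

+0.80 V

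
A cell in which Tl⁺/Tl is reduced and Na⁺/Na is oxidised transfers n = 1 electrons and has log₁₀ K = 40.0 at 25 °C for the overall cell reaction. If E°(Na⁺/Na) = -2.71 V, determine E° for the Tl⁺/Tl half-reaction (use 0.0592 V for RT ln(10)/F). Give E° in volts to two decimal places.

E°cell = (0.0592/n)·log K = (0.0592/1)(40.0) = +2.368 V.
Since Tl⁺/Tl is the cathode and Na⁺/Na the anode, E°cell = E°(Tl⁺/Tl) − E°(Na⁺/Na).
So E°(Tl⁺/Tl) = E°cell + E°(Na⁺/Na) = +2.368 + (-2.71) = -0.34 V.

-0.34 V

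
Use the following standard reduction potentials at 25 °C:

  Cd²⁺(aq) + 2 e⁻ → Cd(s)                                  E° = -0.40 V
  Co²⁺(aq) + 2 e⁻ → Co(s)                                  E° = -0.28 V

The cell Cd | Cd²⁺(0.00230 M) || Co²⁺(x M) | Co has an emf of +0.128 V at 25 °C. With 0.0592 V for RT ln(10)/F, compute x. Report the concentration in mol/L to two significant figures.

0.0043 M

Co²⁺/Co is the cathode, Cd²⁺/Cd the anode: E°cell = +0.12 V, n = 2.
Overall reaction: Co²⁺(aq) + Cd(s) → Co(s) + Cd²⁺(aq); Q = [Cd²⁺]^1/[Co²⁺]^1.
From E = E° − (0.0592/n) log Q: log Q = (E° − E)·n/0.0592 = (+0.12 − (+0.128))·2/0.0592 = -0.2703.
So 1·log[Co²⁺] = 1·log(0.0023) − log Q = -2.6383 − (-0.2703) = -2.3680; [Co²⁺] = 10^(-2.3680) ≈ 0.0043 M.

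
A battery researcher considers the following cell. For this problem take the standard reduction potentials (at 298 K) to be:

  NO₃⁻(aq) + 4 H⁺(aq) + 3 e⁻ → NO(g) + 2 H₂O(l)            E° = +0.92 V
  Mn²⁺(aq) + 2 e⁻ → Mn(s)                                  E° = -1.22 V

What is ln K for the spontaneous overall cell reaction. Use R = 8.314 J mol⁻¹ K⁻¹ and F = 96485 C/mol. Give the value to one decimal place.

Cathode: NO₃⁻/NO; anode: Mn²⁺/Mn. E°cell = (+0.92) − (-1.22) = +2.14 V, with n = 6.
ΔG° = −nFE° = −RT ln K, so ln K = nFE°/(RT) = (6)(96485)(+2.14) / ((8.314)(298)) = 500.033.

500.0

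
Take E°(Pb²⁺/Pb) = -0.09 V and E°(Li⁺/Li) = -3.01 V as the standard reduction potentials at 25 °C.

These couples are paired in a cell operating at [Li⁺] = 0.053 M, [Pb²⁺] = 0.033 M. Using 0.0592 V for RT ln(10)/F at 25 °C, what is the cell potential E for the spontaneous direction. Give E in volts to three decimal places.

Pb²⁺/Pb is the cathode (higher E°), Li⁺/Li the anode: E°cell = -0.09 − (-3.01) = +2.92 V, n = 2.
Overall: Pb²⁺(aq) + 2 Li(s) → Pb(s) + 2 Li⁺(aq)
Q = [Li⁺]^2 / ([Pb²⁺]); log Q = -1.070.
E = E° − (0.0592/n) log Q = +2.92 − (0.0592/2)(-1.070) = +2.952 V.

+2.952 V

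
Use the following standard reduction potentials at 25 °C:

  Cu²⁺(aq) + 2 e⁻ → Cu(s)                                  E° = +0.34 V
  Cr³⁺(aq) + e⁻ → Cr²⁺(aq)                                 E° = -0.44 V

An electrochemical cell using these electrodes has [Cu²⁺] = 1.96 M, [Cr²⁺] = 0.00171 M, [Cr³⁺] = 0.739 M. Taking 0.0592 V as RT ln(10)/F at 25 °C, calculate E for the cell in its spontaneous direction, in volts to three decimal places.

Cu²⁺/Cu is the cathode (higher E°), Cr³⁺/Cr²⁺ the anode: E°cell = +0.34 − (-0.44) = +0.78 V, n = 2.
Overall: Cu²⁺(aq) + 2 Cr²⁺(aq) → Cu(s) + 2 Cr³⁺(aq)
Q = [Cr³⁺]^2 / ([Cu²⁺]·[Cr²⁺]^2); log Q = 4.979.
E = E° − (0.0592/n) log Q = +0.78 − (0.0592/2)(4.979) = +0.633 V.

+0.633 V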